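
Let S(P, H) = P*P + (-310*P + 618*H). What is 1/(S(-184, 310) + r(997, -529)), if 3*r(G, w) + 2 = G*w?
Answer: 1/106671 ≈ 9.3746e-6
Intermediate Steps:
r(G, w) = -⅔ + G*w/3 (r(G, w) = -⅔ + (G*w)/3 = -⅔ + G*w/3)
S(P, H) = P² - 310*P + 618*H (S(P, H) = P² + (-310*P + 618*H) = P² - 310*P + 618*H)
1/(S(-184, 310) + r(997, -529)) = 1/(((-184)² - 310*(-184) + 618*310) + (-⅔ + (⅓)*997*(-529))) = 1/((33856 + 57040 + 191580) + (-⅔ - 527413/3)) = 1/(282476 - 175805) = 1/106671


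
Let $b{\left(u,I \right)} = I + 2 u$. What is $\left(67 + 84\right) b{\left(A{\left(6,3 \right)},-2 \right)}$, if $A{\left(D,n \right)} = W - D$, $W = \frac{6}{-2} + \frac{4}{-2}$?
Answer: $-3624$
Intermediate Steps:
$W = -5$ ($W = 6 \left(- \frac{1}{2}\right) + 4 \left(- \frac{1}{2}\right) = -3 - 2 = -5$)
$A{\left(D,n \right)} = -5 - D$
$\left(67 + 84\right) b{\left(A{\left(6,3 \right)},-2 \right)} = \left(67 + 84\right) \left(-2 + 2 \left(-5 - 6\right)\right) = 151 \left(-2 + 2 \left(-5 - 6\right)\right) = 151 \left(-2 + 2 \left(-11\right)\right) = 151 \left(-2 - 22\right) = 151 \left(-24\right) = -3624$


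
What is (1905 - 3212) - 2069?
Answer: -3376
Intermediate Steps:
(1905 - 3212) - 2069 = -1307 - 2069 = -3376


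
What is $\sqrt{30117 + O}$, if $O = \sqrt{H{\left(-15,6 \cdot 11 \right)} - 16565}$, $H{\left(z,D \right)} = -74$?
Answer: $\sqrt{30117 + i \sqrt{16639}} \approx 173.54 + 0.3716 i$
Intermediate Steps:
$O = i \sqrt{16639}$ ($O = \sqrt{-74 - 16565} = \sqrt{-16639} = i \sqrt{16639} \approx 128.99 i$)
$\sqrt{30117 + O} = \sqrt{30117 + i \sqrt{16639}}$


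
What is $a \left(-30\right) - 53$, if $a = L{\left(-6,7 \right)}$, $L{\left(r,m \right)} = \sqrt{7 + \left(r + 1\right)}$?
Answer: $-53 - 30 \sqrt{2} \approx -95.426$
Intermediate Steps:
$L{\left(r,m \right)} = \sqrt{8 + r}$ ($L{\left(r,m \right)} = \sqrt{7 + \left(1 + r\right)} = \sqrt{8 + r}$)
$a = \sqrt{2}$ ($a = \sqrt{8 - 6} = \sqrt{2} \approx 1.4142$)
$a \left(-30\right) - 53 = \sqrt{2} \left(-30\right) - 53 = - 30 \sqrt{2} - 53 = -53 - 30 \sqrt{2}$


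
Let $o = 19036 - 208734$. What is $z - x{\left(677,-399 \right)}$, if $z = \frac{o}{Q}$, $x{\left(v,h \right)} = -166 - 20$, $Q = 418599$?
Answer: $\frac{77669716}{418599} \approx 185.55$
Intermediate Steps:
$o = -189698$ ($o = 19036 - 208734 = -189698$)
$x{\left(v,h \right)} = -186$ ($x{\left(v,h \right)} = -166 - 20 = -186$)
$z = - \frac{189698}{418599} \approx -0.45317$
$z - x{\left(677,-399 \right)} = - \frac{189698}{418599} - -186 = - \frac{189698}{418599} + 186 = \frac{77669716}{418599}$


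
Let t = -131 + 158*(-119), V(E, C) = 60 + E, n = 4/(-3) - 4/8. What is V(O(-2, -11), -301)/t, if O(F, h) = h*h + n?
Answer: -1075/113598 ≈ -0.0094632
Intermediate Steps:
n = -11/6 (n = 4*(-1/3) - 4*1/8 = -4/3 - 1/2 = -11/6 ≈ -1.8333)
O(F, h) = -11/6 + h**2 (O(F, h) = h*h - 11/6 = h**2 - 11/6 = -11/6 + h**2)
t = -18933 (t = -131 - 18802 = -18933)
V(O(-2, -11), -301)/t = (60 + (-11/6 + (-11)**2))/(-18933) = (60 + (-11/6 + 121))*(-1/18933) = (60 + 715/6)*(-1/18933) = (1075/6)*(-1/18933) = -1075/113598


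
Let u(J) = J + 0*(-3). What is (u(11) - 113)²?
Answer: 10404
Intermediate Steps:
u(J) = J (u(J) = J + 0 = J)
(u(11) - 113)² = (11 - 113)² = (-102)² = 10404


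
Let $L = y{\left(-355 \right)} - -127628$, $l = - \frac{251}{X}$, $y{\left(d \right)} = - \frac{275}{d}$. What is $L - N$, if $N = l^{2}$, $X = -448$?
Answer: $\frac{1818703523601}{14249984} \approx 1.2763 \cdot 10^{5}$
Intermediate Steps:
$l = \frac{251}{448}$ ($l = - \frac{251}{-448} = \left(-251\right) \left(- \frac{1}{448}\right) = \frac{251}{448} \approx 0.56027$)
$N = \frac{63001}{200704}$ ($N = \left(\frac{251}{448}\right)^{2} = \frac{63001}{200704} \approx 0.3139$)
$L = \frac{9061643}{71}$ ($L = - \frac{275}{-355} - -127628 = \left(-275\right) \left(- \frac{1}{355}\right) + 127628 = \frac{55}{71} + 127628 = \frac{9061643}{71} \approx 1.2763 \cdot 10^{5}$)
$L - N = \frac{9061643}{71} - \frac{63001}{200704} = \frac{1818703523601}{14249984}$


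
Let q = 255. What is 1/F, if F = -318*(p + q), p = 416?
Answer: -1/213378 ≈ -4.6865e-6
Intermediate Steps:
F = -213378 (F = -318*(416 + 255) = -318*671 = -213378)
1/F = 1/(-213378) = -1/213378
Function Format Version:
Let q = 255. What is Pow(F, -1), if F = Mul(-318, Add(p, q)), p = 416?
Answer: Rational(-1, 213378) ≈ -4.6865e-6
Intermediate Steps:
F = -213378 (F = Mul(-318, Add(416, 255)) = Mul(-318, 671) = -213378)
Pow(F, -1) = Pow(-213378, -1) = Rational(-1, 213378)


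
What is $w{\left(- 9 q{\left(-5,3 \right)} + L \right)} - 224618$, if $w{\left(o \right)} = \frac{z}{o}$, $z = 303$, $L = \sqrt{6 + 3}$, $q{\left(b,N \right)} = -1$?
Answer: $- \frac{898371}{4} \approx -2.2459 \cdot 10^{5}$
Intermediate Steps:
$L = 3$ ($L = \sqrt{9} = 3$)
$w{\left(o \right)} = \frac{303}{o}$
$w{\left(- 9 q{\left(-5,3 \right)} + L \right)} - 224618 = \frac{303}{\left(-9\right) \left(-1\right) + 3} - 224618 = \frac{303}{9 + 3} - 224618 = \frac{303}{12} - 224618 = 303 \cdot \frac{1}{12} - 224618 = \frac{101}{4} - 224618 = - \frac{898371}{4}$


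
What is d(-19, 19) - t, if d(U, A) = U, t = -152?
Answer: 133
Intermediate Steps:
d(-19, 19) - t = -19 - 1*(-152) = -19 + 152 = 133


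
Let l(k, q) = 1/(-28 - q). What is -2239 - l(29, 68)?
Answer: -214943/96 ≈ -2239.0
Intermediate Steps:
-2239 - l(29, 68) = -2239 - (-1)/(28 + 68) = -2239 - (-1)/96 = -2239 - 1*(-1/96) = -2239 + 1/96 = -214943/96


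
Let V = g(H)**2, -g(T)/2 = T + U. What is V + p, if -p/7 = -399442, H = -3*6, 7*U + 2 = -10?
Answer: 137084782/49 ≈ 2.7976e+6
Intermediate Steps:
U = -12/7 (U = -2/7 + (1/7)*(-10) = -2/7 - 10/7 = -12/7 ≈ -1.7143)
H = -18
p = 2796094 (p = -7*(-399442) = 2796094)
g(T) = 24/7 - 2*T (g(T) = -2*(T - 12/7) = -2*(-12/7 + T) = 24/7 - 2*T)
V = 76176/49 (V = (24/7 - 2*(-18))**2 = (24/7 + 36)**2 = (276/7)**2 = 76176/49 ≈ 1554.6)
V + p = 76176/49 + 2796094 = 137084782/49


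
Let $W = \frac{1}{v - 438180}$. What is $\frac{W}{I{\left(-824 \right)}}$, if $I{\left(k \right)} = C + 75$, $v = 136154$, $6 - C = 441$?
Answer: $\frac{1}{108729360} \approx 9.1972 \cdot 10^{-9}$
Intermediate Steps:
$C = -435$ ($C = 6 - 441 = -435$)
$W = - \frac{1}{302026}$ ($W = \frac{1}{136154 - 438180} = \frac{1}{-302026} = - \frac{1}{302026} \approx -3.311 \cdot 10^{-6}$)
$I{\left(k \right)} = -360$ ($I{\left(k \right)} = -435 + 75 = -360$)
$\frac{W}{I{\left(-824 \right)}} = - \frac{1}{302026 \left(-360\right)} = \left(- \frac{1}{302026}\right) \left(- \frac{1}{360}\right) = \frac{1}{108729360}$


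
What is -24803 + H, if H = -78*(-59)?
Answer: -20201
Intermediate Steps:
H = 4602
-24803 + H = -24803 + 4602 = -20201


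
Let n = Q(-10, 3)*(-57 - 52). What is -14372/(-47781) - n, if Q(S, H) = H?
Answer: 15638759/47781 ≈ 327.30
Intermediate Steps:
n = -327 (n = 3*(-57 - 52) = 3*(-109) = -327)
-14372/(-47781) - n = -14372/(-47781) - 1*(-327) = -14372*(-1/47781) + 327 = 14372/47781 + 327 = 15638759/47781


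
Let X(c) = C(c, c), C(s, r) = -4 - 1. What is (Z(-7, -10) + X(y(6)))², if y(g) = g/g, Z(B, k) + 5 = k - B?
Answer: 169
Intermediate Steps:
C(s, r) = -5
Z(B, k) = -5 + k - B (Z(B, k) = -5 + (k - B) = -5 + k - B)
y(g) = 1
X(c) = -5
(Z(-7, -10) + X(y(6)))² = ((-5 - 10 - 1*(-7)) - 5)² = ((-5 - 10 + 7) - 5)² = (-8 - 5)² = (-13)² = 169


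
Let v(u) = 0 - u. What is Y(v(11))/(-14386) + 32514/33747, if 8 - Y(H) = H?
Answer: 155701737/161828114 ≈ 0.96214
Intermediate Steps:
v(u) = -u
Y(H) = 8 - H
Y(v(11))/(-14386) + 32514/33747 = (8 - (-1)*11)/(-14386) + 32514/33747 = (8 - 1*(-11))*(-1/14386) + 32514*(1/33747) = (8 + 11)*(-1/14386) + 10838/11249 = 19*(-1/14386) + 10838/11249 = -19/14386 + 10838/11249 = 155701737/161828114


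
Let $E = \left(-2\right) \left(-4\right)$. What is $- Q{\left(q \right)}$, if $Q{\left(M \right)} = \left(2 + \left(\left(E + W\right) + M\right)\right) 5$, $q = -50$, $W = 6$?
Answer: $170$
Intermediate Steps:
$E = 8$
$Q{\left(M \right)} = 80 + 5 M$ ($Q{\left(M \right)} = \left(2 + \left(\left(8 + 6\right) + M\right)\right) 5 = \left(2 + \left(14 + M\right)\right) 5 = \left(16 + M\right) 5 = 80 + 5 M$)
$- Q{\left(q \right)} = - (80 + 5 \left(-50\right)) = - (80 - 250) = \left(-1\right) \left(-170\right) = 170$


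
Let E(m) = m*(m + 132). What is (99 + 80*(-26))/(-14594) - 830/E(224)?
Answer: 36464961/290945984 ≈ 0.12533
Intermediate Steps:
E(m) = m*(132 + m)
(99 + 80*(-26))/(-14594) - 830/E(224) = (99 + 80*(-26))/(-14594) - 830*1/(224*(132 + 224)) = (99 - 2080)*(-1/14594) - 830/(224*356) = -1981*(-1/14594) - 830/79744 = 1981/14594 - 830*1/79744 = 1981/14594 - 415/39872 = 36464961/290945984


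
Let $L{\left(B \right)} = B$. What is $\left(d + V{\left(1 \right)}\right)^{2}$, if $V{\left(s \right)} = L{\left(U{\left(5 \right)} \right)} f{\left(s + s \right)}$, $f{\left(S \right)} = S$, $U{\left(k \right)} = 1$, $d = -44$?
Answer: $1764$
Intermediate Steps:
$V{\left(s \right)} = 2 s$ ($V{\left(s \right)} = 1 \left(s + s\right) = 1 \cdot 2 s = 2 s$)
$\left(d + V{\left(1 \right)}\right)^{2} = \left(-44 + 2 \cdot 1\right)^{2} = \left(-44 + 2\right)^{2} = \left(-42\right)^{2} = 1764$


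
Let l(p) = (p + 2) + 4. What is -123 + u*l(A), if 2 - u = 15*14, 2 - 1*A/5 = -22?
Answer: -26331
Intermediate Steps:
A = 120 (A = 10 - 5*(-22) = 10 + 110 = 120)
l(p) = 6 + p (l(p) = (2 + p) + 4 = 6 + p)
u = -208 (u = 2 - 15*14 = 2 - 1*210 = 2 - 210 = -208)
-123 + u*l(A) = -123 - 208*(6 + 120) = -123 - 208*126 = -123 - 26208 = -26331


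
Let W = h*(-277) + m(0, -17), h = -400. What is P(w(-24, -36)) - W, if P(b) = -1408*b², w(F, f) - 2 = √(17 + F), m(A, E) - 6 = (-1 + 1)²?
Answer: -106582 - 5632*I*√7 ≈ -1.0658e+5 - 14901.0*I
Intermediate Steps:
m(A, E) = 6 (m(A, E) = 6 + (-1 + 1)² = 6 + 0² = 6 + 0 = 6)
w(F, f) = 2 + √(17 + F)
W = 110806 (W = -400*(-277) + 6 = 110800 + 6 = 110806)
P(w(-24, -36)) - W = -1408*(2 + √(17 - 24))² - 1*110806 = -1408*(2 + √(-7))² - 110806 = -1408*(2 + I*√7)² - 110806 = -110806 - 1408*(2 + I*√7)²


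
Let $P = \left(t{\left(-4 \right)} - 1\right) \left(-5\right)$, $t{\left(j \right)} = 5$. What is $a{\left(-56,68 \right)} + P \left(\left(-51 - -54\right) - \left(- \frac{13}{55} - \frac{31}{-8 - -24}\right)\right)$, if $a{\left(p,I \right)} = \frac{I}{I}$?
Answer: $- \frac{4509}{44} \approx -102.48$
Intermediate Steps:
$P = -20$ ($P = \left(5 - 1\right) \left(-5\right) = 4 \left(-5\right) = -20$)
$a{\left(p,I \right)} = 1$
$a{\left(-56,68 \right)} + P \left(\left(-51 - -54\right) - \left(- \frac{13}{55} - \frac{31}{-8 - -24}\right)\right) = 1 - 20 \left(\left(-51 - -54\right) - \left(- \frac{13}{55} - \frac{31}{-8 - -24}\right)\right) = 1 - 20 \left(\left(-51 + 54\right) - \left(- \frac{13}{55} - \frac{31}{-8 + 24}\right)\right) = 1 - 20 \left(3 + \left(\frac{31}{16} + \frac{13}{55}\right)\right) = 1 - 20 \left(3 + \frac{1913}{880}\right) = 1 - \frac{4553}{44} = - \frac{4509}{44}$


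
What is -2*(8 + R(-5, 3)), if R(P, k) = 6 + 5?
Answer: -38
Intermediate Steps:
R(P, k) = 11
-2*(8 + R(-5, 3)) = -2*(8 + 11) = -2*19 = -38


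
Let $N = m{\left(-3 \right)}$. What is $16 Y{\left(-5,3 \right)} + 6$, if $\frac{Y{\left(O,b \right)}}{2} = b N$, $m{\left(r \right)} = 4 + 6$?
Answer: $966$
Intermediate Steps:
$m{\left(r \right)} = 10$
$N = 10$
$Y{\left(O,b \right)} = 20 b$ ($Y{\left(O,b \right)} = 2 b 10 = 2 \cdot 10 b = 20 b$)
$16 Y{\left(-5,3 \right)} + 6 = 16 \cdot 20 \cdot 3 + 6 = 16 \cdot 60 + 6 = 960 + 6 = 966$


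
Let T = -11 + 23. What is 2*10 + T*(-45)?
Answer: -520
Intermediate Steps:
T = 12
2*10 + T*(-45) = 2*10 + 12*(-45) = 20 - 540 = -520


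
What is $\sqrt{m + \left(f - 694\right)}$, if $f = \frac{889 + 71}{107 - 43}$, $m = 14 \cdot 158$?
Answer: $\sqrt{1533} \approx 39.154$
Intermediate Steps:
$m = 2212$
$f = 15$ ($f = \frac{960}{64} = 960 \cdot \frac{1}{64} = 15$)
$\sqrt{m + \left(f - 694\right)} = \sqrt{2212 + \left(15 - 694\right)} = \sqrt{2212 - 679} = \sqrt{1533}$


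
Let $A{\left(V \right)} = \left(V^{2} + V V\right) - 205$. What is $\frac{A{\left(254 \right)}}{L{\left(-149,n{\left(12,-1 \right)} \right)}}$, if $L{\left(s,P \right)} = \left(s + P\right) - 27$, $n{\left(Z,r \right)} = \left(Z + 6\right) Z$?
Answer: $\frac{128827}{40} \approx 3220.7$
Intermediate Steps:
$A{\left(V \right)} = -205 + 2 V^{2}$ ($A{\left(V \right)} = \left(V^{2} + V^{2}\right) - 205 = 2 V^{2} - 205 = -205 + 2 V^{2}$)
$n{\left(Z,r \right)} = Z \left(6 + Z\right)$ ($n{\left(Z,r \right)} = \left(6 + Z\right) Z = Z \left(6 + Z\right)$)
$L{\left(s,P \right)} = -27 + P + s$ ($L{\left(s,P \right)} = \left(P + s\right) - 27 = -27 + P + s$)
$\frac{A{\left(254 \right)}}{L{\left(-149,n{\left(12,-1 \right)} \right)}} = \frac{-205 + 2 \cdot 254^{2}}{-27 + 12 \left(6 + 12\right) - 149} = \frac{-205 + 2 \cdot 64516}{-27 + 12 \cdot 18 - 149} = \frac{-205 + 129032}{-27 + 216 - 149} = \frac{128827}{40}$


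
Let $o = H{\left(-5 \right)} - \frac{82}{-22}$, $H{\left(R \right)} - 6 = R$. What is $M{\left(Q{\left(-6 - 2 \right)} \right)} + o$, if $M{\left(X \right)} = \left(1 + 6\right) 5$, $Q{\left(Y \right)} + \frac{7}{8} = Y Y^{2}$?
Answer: $\frac{437}{11} \approx 39.727$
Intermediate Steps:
$H{\left(R \right)} = 6 + R$
$o = \frac{52}{11}$ ($o = \left(6 - 5\right) - \frac{82}{-22} = 1 - - \frac{41}{11} = 1 + \frac{41}{11} = \frac{52}{11} \approx 4.7273$)
$Q{\left(Y \right)} = - \frac{7}{8} + Y^{3}$ ($Q{\left(Y \right)} = - \frac{7}{8} + Y Y^{2} = - \frac{7}{8} + Y^{3}$)
$M{\left(X \right)} = 35$ ($M{\left(X \right)} = 7 \cdot 5 = 35$)
$M{\left(Q{\left(-6 - 2 \right)} \right)} + o = 35 + \frac{52}{11} = \frac{437}{11}$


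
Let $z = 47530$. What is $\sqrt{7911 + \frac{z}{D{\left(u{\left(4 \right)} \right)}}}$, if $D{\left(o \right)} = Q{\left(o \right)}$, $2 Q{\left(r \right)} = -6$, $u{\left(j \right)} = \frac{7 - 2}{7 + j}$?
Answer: $\frac{i \sqrt{71391}}{3} \approx 89.064 i$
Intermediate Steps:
$u{\left(j \right)} = \frac{5}{7 + j}$
$Q{\left(r \right)} = -3$ ($Q{\left(r \right)} = \frac{1}{2} \left(-6\right) = -3$)
$D{\left(o \right)} = -3$
$\sqrt{7911 + \frac{z}{D{\left(u{\left(4 \right)} \right)}}} = \sqrt{7911 + \frac{47530}{-3}} = \sqrt{7911 + 47530 \left(- \frac{1}{3}\right)} = \sqrt{7911 - \frac{47530}{3}} = \sqrt{- \frac{23797}{3}} = \frac{i \sqrt{71391}}{3}$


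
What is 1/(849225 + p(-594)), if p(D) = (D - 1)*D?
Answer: 1/1202655 ≈ 8.3149e-7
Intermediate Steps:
p(D) = D*(-1 + D) (p(D) = (-1 + D)*D = D*(-1 + D))
1/(849225 + p(-594)) = 1/(849225 - 594*(-1 - 594)) = 1/(849225 - 594*(-595)) = 1/(849225 + 353430) = 1/1202655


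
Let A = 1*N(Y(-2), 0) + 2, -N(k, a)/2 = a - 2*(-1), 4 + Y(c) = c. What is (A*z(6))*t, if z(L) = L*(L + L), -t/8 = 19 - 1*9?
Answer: 11520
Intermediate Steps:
Y(c) = -4 + c
N(k, a) = -4 - 2*a (N(k, a) = -2*(a - 2*(-1)) = -2*(a + 2) = -2*(2 + a) = -4 - 2*a)
t = -80 (t = -8*(19 - 1*9) = -8*(19 - 9) = -8*10 = -80)
z(L) = 2*L² (z(L) = L*(2*L) = 2*L²)
A = -2 (A = 1*(-4 - 2*0) + 2 = 1*(-4 + 0) + 2 = 1*(-4) + 2 = -4 + 2 = -2)
(A*z(6))*t = -4*6²*(-80) = -4*36*(-80) = -2*72*(-80) = -144*(-80) = 11520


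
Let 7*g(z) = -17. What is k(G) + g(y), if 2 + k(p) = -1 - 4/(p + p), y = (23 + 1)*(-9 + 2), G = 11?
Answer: -432/77 ≈ -5.6104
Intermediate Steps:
y = -168 (y = 24*(-7) = -168)
g(z) = -17/7 (g(z) = (⅐)*(-17) = -17/7)
k(p) = -3 - 2/p (k(p) = -2 + (-1 - 4/(p + p)) = -2 + (-1 - 4/(2*p)) = -2 + (-1 + (1/(2*p))*(-4)) = -2 + (-1 - 2/p) = -3 - 2/p)
k(G) + g(y) = (-3 - 2/11) - 17/7 = -35/11 - 17/7 = -432/77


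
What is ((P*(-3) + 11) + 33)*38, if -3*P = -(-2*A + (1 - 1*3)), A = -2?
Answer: 1596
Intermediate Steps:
P = ⅔ (P = -(-1)*(-2*(-2) + (1 - 1*3))/3 = -(-1)*(4 + (1 - 3))/3 = -(-1)*(4 - 2)/3 = -(-1)*2/3 = -⅓*(-2) = ⅔ ≈ 0.66667)
((P*(-3) + 11) + 33)*38 = (((⅔)*(-3) + 11) + 33)*38 = ((-2 + 11) + 33)*38 = (9 + 33)*38 = 42*38 = 1596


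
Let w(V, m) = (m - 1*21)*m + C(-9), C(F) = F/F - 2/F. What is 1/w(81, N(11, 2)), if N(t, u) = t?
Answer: -9/979 ≈ -0.0091930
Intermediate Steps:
C(F) = 1 - 2/F
w(V, m) = 11/9 + m*(-21 + m) (w(V, m) = (m - 1*21)*m + (-2 - 9)/(-9) = (m - 21)*m - 1/9*(-11) = (-21 + m)*m + 11/9 = m*(-21 + m) + 11/9 = 11/9 + m*(-21 + m))
1/w(81, N(11, 2)) = 1/(11/9 + 11**2 - 21*11) = 1/(11/9 + 121 - 231) = 1/(-979/9) = -9/979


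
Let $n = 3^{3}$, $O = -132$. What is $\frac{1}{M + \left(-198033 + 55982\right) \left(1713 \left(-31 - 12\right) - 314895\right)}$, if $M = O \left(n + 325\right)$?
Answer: $\frac{1}{55194437790} \approx 1.8118 \cdot 10^{-11}$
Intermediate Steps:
$n = 27$
$M = -46464$ ($M = - 132 \left(27 + 325\right) = \left(-132\right) 352 = -46464$)
$\frac{1}{M + \left(-198033 + 55982\right) \left(1713 \left(-31 - 12\right) - 314895\right)} = \frac{1}{-46464 + \left(-198033 + 55982\right) \left(1713 \left(-31 - 12\right) - 314895\right)} = \frac{1}{-46464 - 142051 \left(1713 \left(-43\right) - 314895\right)} = \frac{1}{-46464 - 142051 \left(-73659 - 314895\right)} = \frac{1}{-46464 - -55194484254} = \frac{1}{-46464 + 55194484254} = \frac{1}{55194437790}$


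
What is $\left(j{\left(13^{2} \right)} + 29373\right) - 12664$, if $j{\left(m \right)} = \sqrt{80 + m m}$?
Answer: $16709 + \sqrt{28641} \approx 16878.0$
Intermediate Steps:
$j{\left(m \right)} = \sqrt{80 + m^{2}}$
$\left(j{\left(13^{2} \right)} + 29373\right) - 12664 = \left(\sqrt{80 + \left(13^{2}\right)^{2}} + 29373\right) - 12664 = \left(\sqrt{80 + 169^{2}} + 29373\right) - 12664 = \left(\sqrt{80 + 28561} + 29373\right) - 12664 = \left(\sqrt{28641} + 29373\right) - 12664 = \left(29373 + \sqrt{28641}\right) - 12664 = 16709 + \sqrt{28641}$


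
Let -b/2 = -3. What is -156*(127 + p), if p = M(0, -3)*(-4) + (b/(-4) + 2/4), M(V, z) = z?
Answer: -21528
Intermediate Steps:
b = 6 (b = -2*(-3) = 6)
p = 11 (p = -3*(-4) + (6/(-4) + 2/4) = 12 + (6*(-1/4) + 2*(1/4)) = 12 + (-3/2 + 1/2) = 12 - 1 = 11)
-156*(127 + p) = -156*(127 + 11) = -156*138 = -21528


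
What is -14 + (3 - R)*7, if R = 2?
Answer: -7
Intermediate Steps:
-14 + (3 - R)*7 = -14 + (3 - 1*2)*7 = -14 + (3 - 2)*7 = -14 + 1*7 = -14 + 7 = -7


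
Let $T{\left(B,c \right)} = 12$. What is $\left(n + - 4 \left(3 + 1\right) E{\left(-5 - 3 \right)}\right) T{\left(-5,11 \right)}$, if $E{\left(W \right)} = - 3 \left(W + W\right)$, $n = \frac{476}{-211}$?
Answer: $- \frac{1950288}{211} \approx -9243.1$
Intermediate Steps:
$n = - \frac{476}{211}$ ($n = 476 \left(- \frac{1}{211}\right) = - \frac{476}{211} \approx -2.2559$)
$E{\left(W \right)} = - 6 W$ ($E{\left(W \right)} = - 3 \cdot 2 W = - 6 W$)
$\left(n + - 4 \left(3 + 1\right) E{\left(-5 - 3 \right)}\right) T{\left(-5,11 \right)} = \left(- \frac{476}{211} + - 4 \left(3 + 1\right) \left(- 6 \left(-5 - 3\right)\right)\right) 12 = \left(- \frac{476}{211} + \left(-4\right) 4 \left(\left(-6\right) \left(-8\right)\right)\right) 12 = \left(- \frac{476}{211} - 768\right) 12 = \left(- \frac{162524}{211}\right) 12 = - \frac{1950288}{211}$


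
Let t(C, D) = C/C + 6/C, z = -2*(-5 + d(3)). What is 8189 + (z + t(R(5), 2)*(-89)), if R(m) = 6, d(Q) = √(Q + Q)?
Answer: 8021 - 2*√6 ≈ 8016.1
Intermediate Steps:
d(Q) = √2*√Q (d(Q) = √(2*Q) = √2*√Q)
z = 10 - 2*√6 (z = -2*(-5 + √2*√3) = -2*(-5 + √6) = 10 - 2*√6 ≈ 5.1010)
t(C, D) = 1 + 6/C
8189 + (z + t(R(5), 2)*(-89)) = 8189 + ((10 - 2*√6) + ((6 + 6)/6)*(-89)) = 8189 + ((10 - 2*√6) + ((⅙)*12)*(-89)) = 8189 + ((10 - 2*√6) + 2*(-89)) = 8189 + ((10 - 2*√6) - 178) = 8189 + (-168 - 2*√6) = 8021 - 2*√6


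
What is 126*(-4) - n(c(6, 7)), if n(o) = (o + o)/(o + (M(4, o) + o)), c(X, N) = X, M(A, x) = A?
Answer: -2019/4 ≈ -504.75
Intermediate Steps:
n(o) = 2*o/(4 + 2*o) (n(o) = (o + o)/(o + (4 + o)) = (2*o)/(4 + 2*o) = 2*o/(4 + 2*o))
126*(-4) - n(c(6, 7)) = 126*(-4) - 6/(2 + 6) = -504 - 6/8 = -504 - 1*¾ = -504 - ¾ = -2019/4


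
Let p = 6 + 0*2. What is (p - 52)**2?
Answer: 2116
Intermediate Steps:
p = 6 (p = 6 + 0 = 6)
(p - 52)**2 = (6 - 52)**2 = (-46)**2 = 2116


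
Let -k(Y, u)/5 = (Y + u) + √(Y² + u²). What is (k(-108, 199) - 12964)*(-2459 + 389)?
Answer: 27777330 + 10350*√51265 ≈ 3.0121e+7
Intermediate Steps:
k(Y, u) = -5*Y - 5*u - 5*√(Y² + u²) (k(Y, u) = -5*((Y + u) + √(Y² + u²)) = -5*(Y + u + √(Y² + u²)) = -5*Y - 5*u - 5*√(Y² + u²))
(k(-108, 199) - 12964)*(-2459 + 389) = ((-5*(-108) - 5*199 - 5*√((-108)² + 199²)) - 12964)*(-2459 + 389) = ((540 - 995 - 5*√(11664 + 39601)) - 12964)*(-2070) = ((540 - 995 - 5*√51265) - 12964)*(-2070) = ((-455 - 5*√51265) - 12964)*(-2070) = (-13419 - 5*√51265)*(-2070) = 27777330 + 10350*√51265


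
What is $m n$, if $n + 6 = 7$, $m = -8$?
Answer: $-8$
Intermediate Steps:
$n = 1$ ($n = -6 + 7 = 1$)
$m n = \left(-8\right) 1 = -8$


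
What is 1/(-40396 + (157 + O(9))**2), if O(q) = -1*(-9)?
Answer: -1/12840 ≈ -7.7882e-5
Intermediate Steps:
O(q) = 9
1/(-40396 + (157 + O(9))**2) = 1/(-40396 + (157 + 9)**2) = 1/(-40396 + 166**2) = 1/(-40396 + 27556) = 1/(-12840) = -1/12840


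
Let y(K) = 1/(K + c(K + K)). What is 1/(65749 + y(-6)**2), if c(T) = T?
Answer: 324/21302677 ≈ 1.5209e-5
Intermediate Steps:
y(K) = 1/(3*K) (y(K) = 1/(K + (K + K)) = 1/(K + 2*K) = 1/(3*K))
1/(65749 + y(-6)**2) = 1/(65749 + ((1/3)/(-6))**2) = 1/(65749 + ((1/3)*(-1/6))**2) = 1/(65749 + (-1/18)**2) = 1/(65749 + 1/324) = 1/(21302677/324) = 324/21302677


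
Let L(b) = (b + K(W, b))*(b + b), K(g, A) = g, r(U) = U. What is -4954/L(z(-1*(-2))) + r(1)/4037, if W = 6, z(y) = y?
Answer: -9999633/64592 ≈ -154.81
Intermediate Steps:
L(b) = 2*b*(6 + b) (L(b) = (b + 6)*(b + b) = (6 + b)*(2*b) = 2*b*(6 + b))
-4954/L(z(-1*(-2))) + r(1)/4037 = -4954*1/(4*(6 - 1*(-2))) + 1/4037 = -4954*1/(4*(6 + 2)) + 1*(1/4037) = -4954/(2*2*8) + 1/4037 = -4954/32 + 1/4037 = -4954*1/32 + 1/4037 = -2477/16 + 1/4037 = -9999633/64592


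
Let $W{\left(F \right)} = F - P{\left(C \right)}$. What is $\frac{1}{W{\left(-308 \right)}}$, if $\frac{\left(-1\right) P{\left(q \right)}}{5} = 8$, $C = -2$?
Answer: $- \frac{1}{268} \approx -0.0037313$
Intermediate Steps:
$P{\left(q \right)} = -40$ ($P{\left(q \right)} = \left(-5\right) 8 = -40$)
$W{\left(F \right)} = 40 + F$ ($W{\left(F \right)} = F - -40 = F + 40 = 40 + F$)
$\frac{1}{W{\left(-308 \right)}} = \frac{1}{40 - 308} = \frac{1}{-268} = - \frac{1}{268}$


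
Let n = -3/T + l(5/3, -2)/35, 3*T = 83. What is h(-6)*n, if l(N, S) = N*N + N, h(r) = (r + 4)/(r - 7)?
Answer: 194/67977 ≈ 0.0028539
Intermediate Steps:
h(r) = (4 + r)/(-7 + r)
l(N, S) = N + N² (l(N, S) = N² + N = N + N²)
T = 83/3 (T = (⅓)*83 = 83/3 ≈ 27.667)
n = 97/5229 (n = -3/83/3 + ((5/3)*(1 + 5/3))/35 = -3*3/83 + ((5*(⅓))*(1 + 5*(⅓)))*(1/35) = -9/83 + (5*(1 + 5/3)/3)*(1/35) = -9/83 + ((5/3)*(8/3))*(1/35) = -9/83 + (40/9)*(1/35) = -9/83 + 8/63 = 97/5229 ≈ 0.018550)
h(-6)*n = ((4 - 6)/(-7 - 6))*(97/5229) = (-2/(-13))*(97/5229) = -1/13*(-2)*(97/5229) = (2/13)*(97/5229) = 194/67977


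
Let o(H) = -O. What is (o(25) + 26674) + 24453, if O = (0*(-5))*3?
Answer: 51127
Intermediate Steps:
O = 0 (O = 0*3 = 0)
o(H) = 0 (o(H) = -1*0 = 0)
(o(25) + 26674) + 24453 = (0 + 26674) + 24453 = 26674 + 24453 = 51127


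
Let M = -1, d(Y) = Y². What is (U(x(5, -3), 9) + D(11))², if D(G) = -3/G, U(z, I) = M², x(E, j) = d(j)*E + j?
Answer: 64/121 ≈ 0.52893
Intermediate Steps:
x(E, j) = j + E*j² (x(E, j) = j²*E + j = E*j² + j = j + E*j²)
U(z, I) = 1 (U(z, I) = (-1)² = 1)
(U(x(5, -3), 9) + D(11))² = (1 - 3/11)² = (8/11)² = 64/121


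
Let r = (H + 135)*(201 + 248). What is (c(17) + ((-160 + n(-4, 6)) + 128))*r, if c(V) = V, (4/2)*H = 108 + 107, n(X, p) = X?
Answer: -4137535/2 ≈ -2.0688e+6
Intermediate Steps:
H = 215/2 (H = (108 + 107)/2 = (1/2)*215 = 215/2 ≈ 107.50)
r = 217765/2 (r = (215/2 + 135)*(201 + 248) = (485/2)*449 = 217765/2 ≈ 1.0888e+5)
(c(17) + ((-160 + n(-4, 6)) + 128))*r = (17 + ((-160 - 4) + 128))*(217765/2) = (17 + (-164 + 128))*(217765/2) = (17 - 36)*(217765/2) = -19*217765/2 = -4137535/2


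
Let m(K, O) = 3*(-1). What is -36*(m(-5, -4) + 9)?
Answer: -216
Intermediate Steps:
m(K, O) = -3
-36*(m(-5, -4) + 9) = -36*(-3 + 9) = -36*6 = -216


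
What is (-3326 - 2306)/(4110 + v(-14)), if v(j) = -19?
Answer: -5632/4091 ≈ -1.3767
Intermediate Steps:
(-3326 - 2306)/(4110 + v(-14)) = (-3326 - 2306)/(4110 - 19) = -5632/4091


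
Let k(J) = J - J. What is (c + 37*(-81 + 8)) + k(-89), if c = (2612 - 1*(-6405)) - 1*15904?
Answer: -9588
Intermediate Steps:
k(J) = 0
c = -6887 (c = (2612 + 6405) - 15904 = 9017 - 15904 = -6887)
(c + 37*(-81 + 8)) + k(-89) = (-6887 + 37*(-81 + 8)) + 0 = (-6887 + 37*(-73)) + 0 = (-6887 - 2701) + 0 = -9588 + 0 = -9588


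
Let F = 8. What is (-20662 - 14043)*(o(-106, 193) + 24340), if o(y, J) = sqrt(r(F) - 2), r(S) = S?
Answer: -844719700 - 34705*sqrt(6) ≈ -8.4481e+8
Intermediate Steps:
o(y, J) = sqrt(6) (o(y, J) = sqrt(8 - 2) = sqrt(6))
(-20662 - 14043)*(o(-106, 193) + 24340) = (-20662 - 14043)*(sqrt(6) + 24340) = -34705*(24340 + sqrt(6)) = -844719700 - 34705*sqrt(6)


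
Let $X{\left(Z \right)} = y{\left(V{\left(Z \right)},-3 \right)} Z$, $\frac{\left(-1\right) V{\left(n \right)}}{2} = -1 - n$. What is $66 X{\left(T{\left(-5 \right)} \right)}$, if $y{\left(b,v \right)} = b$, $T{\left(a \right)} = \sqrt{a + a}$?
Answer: $-1320 + 132 i \sqrt{10} \approx -1320.0 + 417.42 i$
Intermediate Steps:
$V{\left(n \right)} = 2 + 2 n$ ($V{\left(n \right)} = - 2 \left(-1 - n\right) = 2 + 2 n$)
$T{\left(a \right)} = \sqrt{2} \sqrt{a}$ ($T{\left(a \right)} = \sqrt{2 a} = \sqrt{2} \sqrt{a}$)
$X{\left(Z \right)} = Z \left(2 + 2 Z\right)$ ($X{\left(Z \right)} = \left(2 + 2 Z\right) Z = Z \left(2 + 2 Z\right)$)
$66 X{\left(T{\left(-5 \right)} \right)} = 66 \cdot 2 \sqrt{2} \sqrt{-5} \left(1 + \sqrt{2} \sqrt{-5}\right) = 66 \cdot 2 \sqrt{2} i \sqrt{5} \left(1 + \sqrt{2} i \sqrt{5}\right) = 66 \cdot 2 i \sqrt{10} \left(1 + i \sqrt{10}\right) = 132 i \sqrt{10} \left(1 + i \sqrt{10}\right)$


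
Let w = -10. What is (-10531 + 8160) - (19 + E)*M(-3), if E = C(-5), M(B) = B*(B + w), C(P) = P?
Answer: -2917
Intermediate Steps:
M(B) = B*(-10 + B) (M(B) = B*(B - 10) = B*(-10 + B))
E = -5
(-10531 + 8160) - (19 + E)*M(-3) = (-10531 + 8160) - (19 - 5)*(-3*(-10 - 3)) = -2371 - 14*(-3*(-13)) = -2371 - 14*39 = -2371 - 1*546 = -2371 - 546 = -2917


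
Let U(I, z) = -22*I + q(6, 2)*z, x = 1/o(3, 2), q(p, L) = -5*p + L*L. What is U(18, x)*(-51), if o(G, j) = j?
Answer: 20859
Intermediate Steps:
q(p, L) = L² - 5*p (q(p, L) = -5*p + L² = L² - 5*p)
x = ½ (x = 1/2 = ½ ≈ 0.50000)
U(I, z) = -26*z - 22*I (U(I, z) = -22*I + (2² - 5*6)*z = -22*I + (4 - 30)*z = -22*I - 26*z = -26*z - 22*I)
U(18, x)*(-51) = (-26*½ - 22*18)*(-51) = (-13 - 396)*(-51) = -409*(-51) = 20859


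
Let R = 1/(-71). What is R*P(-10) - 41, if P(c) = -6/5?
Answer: -14549/355 ≈ -40.983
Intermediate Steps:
R = -1/71 ≈ -0.014085
P(c) = -6/5 (P(c) = -6*1/5 = -6/5)
R*P(-10) - 41 = -1/71*(-6/5) - 41 = 6/355 - 41 = -14549/355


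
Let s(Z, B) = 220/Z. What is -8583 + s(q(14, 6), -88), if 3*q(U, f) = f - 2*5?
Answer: -8748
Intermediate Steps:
q(U, f) = -10/3 + f/3 (q(U, f) = (f - 2*5)/3 = (f - 10)/3 = (-10 + f)/3 = -10/3 + f/3)
-8583 + s(q(14, 6), -88) = -8583 + 220/(-10/3 + (1/3)*6) = -8583 + 220/(-10/3 + 2) = -8583 + 220/(-4/3) = -8583 + 220*(-3/4) = -8583 - 165 = -8748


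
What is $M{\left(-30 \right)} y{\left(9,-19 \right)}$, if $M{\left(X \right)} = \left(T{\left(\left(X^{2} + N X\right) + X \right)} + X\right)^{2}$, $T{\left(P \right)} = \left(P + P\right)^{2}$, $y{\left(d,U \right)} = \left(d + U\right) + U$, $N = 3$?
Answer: $-171745625402100$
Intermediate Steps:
$y{\left(d,U \right)} = d + 2 U$ ($y{\left(d,U \right)} = \left(U + d\right) + U = d + 2 U$)
$T{\left(P \right)} = 4 P^{2}$ ($T{\left(P \right)} = \left(2 P\right)^{2} = 4 P^{2}$)
$M{\left(X \right)} = \left(X + 4 \left(X^{2} + 4 X\right)^{2}\right)^{2}$ ($M{\left(X \right)} = \left(4 \left(\left(X^{2} + 3 X\right) + X\right)^{2} + X\right)^{2} = \left(4 \left(X^{2} + 4 X\right)^{2} + X\right)^{2} = \left(X + 4 \left(X^{2} + 4 X\right)^{2}\right)^{2}$)
$M{\left(-30 \right)} y{\left(9,-19 \right)} = \left(-30\right)^{2} \left(1 + 4 \left(-30\right) \left(4 - 30\right)^{2}\right)^{2} \left(9 + 2 \left(-19\right)\right) = 900 \left(1 + 4 \left(-30\right) \left(-26\right)^{2}\right)^{2} \left(9 - 38\right) = 900 \left(1 + 4 \left(-30\right) 676\right)^{2} \left(-29\right) = 900 \left(1 - 81120\right)^{2} \left(-29\right) = 900 \left(-81119\right)^{2} \left(-29\right) = 900 \cdot 6580292161 \left(-29\right) = 5922262944900 \left(-29\right) = -171745625402100$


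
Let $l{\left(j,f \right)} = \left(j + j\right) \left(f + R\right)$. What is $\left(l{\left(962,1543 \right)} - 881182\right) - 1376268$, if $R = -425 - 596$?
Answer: $-1253122$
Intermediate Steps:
$R = -1021$ ($R = -425 - 596 = -1021$)
$l{\left(j,f \right)} = 2 j \left(-1021 + f\right)$ ($l{\left(j,f \right)} = \left(j + j\right) \left(f - 1021\right) = 2 j \left(-1021 + f\right)$)
$\left(l{\left(962,1543 \right)} - 881182\right) - 1376268 = \left(2 \cdot 962 \left(-1021 + 1543\right) - 881182\right) - 1376268 = \left(2 \cdot 962 \cdot 522 - 881182\right) - 1376268 = \left(1004328 - 881182\right) - 1376268 = 123146 - 1376268 = -1253122$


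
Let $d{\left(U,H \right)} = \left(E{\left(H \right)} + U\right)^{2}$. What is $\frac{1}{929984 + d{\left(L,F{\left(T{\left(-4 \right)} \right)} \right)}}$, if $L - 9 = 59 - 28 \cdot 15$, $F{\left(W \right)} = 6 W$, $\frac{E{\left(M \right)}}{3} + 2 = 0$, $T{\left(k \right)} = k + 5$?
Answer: $\frac{1}{1058148} \approx 9.4505 \cdot 10^{-7}$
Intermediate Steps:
$T{\left(k \right)} = 5 + k$
$E{\left(M \right)} = -6$ ($E{\left(M \right)} = -6 + 3 \cdot 0 = -6 + 0 = -6$)
$L = -352$ ($L = 9 + \left(59 - 28 \cdot 15\right) = 9 + \left(59 - 420\right) = 9 - 361 = -352$)
$d{\left(U,H \right)} = \left(-6 + U\right)^{2}$
$\frac{1}{929984 + d{\left(L,F{\left(T{\left(-4 \right)} \right)} \right)}} = \frac{1}{929984 + \left(-6 - 352\right)^{2}} = \frac{1}{929984 + \left(-358\right)^{2}} = \frac{1}{929984 + 128164} = \frac{1}{1058148}$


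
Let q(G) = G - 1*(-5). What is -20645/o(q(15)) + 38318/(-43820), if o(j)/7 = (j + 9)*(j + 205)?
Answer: -7585253/5718510 ≈ -1.3264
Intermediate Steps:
q(G) = 5 + G (q(G) = G + 5 = 5 + G)
o(j) = 7*(9 + j)*(205 + j) (o(j) = 7*((j + 9)*(j + 205)) = 7*((9 + j)*(205 + j)) = 7*(9 + j)*(205 + j))
-20645/o(q(15)) + 38318/(-43820) = -20645/(12915 + 7*(5 + 15)² + 1498*(5 + 15)) + 38318/(-43820) = -20645/(12915 + 7*20² + 1498*20) + 38318*(-1/43820) = -20645/(12915 + 7*400 + 29960) - 2737/3130 = -20645/(12915 + 2800 + 29960) - 2737/3130 = -20645/45675 - 2737/3130 = -20645*1/45675 - 2737/3130 = -4129/9135 - 2737/3130 = -7585253/5718510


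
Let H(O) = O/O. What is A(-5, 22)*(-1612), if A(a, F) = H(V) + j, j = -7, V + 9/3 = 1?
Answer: 9672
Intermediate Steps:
V = -2 (V = -3 + 1 = -2)
H(O) = 1
A(a, F) = -6 (A(a, F) = 1 - 7 = -6)
A(-5, 22)*(-1612) = -6*(-1612) = 9672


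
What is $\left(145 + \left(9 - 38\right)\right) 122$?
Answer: $14152$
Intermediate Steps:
$\left(145 + \left(9 - 38\right)\right) 122 = \left(145 - 29\right) 122 = 116 \cdot 122 = 14152$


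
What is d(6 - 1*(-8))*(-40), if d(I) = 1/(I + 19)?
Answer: -40/33 ≈ -1.2121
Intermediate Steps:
d(I) = 1/(19 + I)
d(6 - 1*(-8))*(-40) = -40/(19 + (6 - 1*(-8))) = -40/(19 + (6 + 8)) = -40/(19 + 14) = -40/33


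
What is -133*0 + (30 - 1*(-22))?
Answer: 52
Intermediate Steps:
-133*0 + (30 - 1*(-22)) = 0 + (30 + 22) = 0 + 52 = 52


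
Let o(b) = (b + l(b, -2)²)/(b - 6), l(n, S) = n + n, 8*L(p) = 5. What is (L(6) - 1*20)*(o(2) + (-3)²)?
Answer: -1395/16 ≈ -87.188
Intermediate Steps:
L(p) = 5/8 (L(p) = (⅛)*5 = 5/8)
l(n, S) = 2*n
o(b) = (b + 4*b²)/(-6 + b) (o(b) = (b + (2*b)²)/(b - 6) = (b + 4*b²)/(-6 + b))
(L(6) - 1*20)*(o(2) + (-3)²) = (5/8 - 1*20)*(2*(1 + 4*2)/(-6 + 2) + (-3)²) = (5/8 - 20)*(2*(1 + 8)/(-4) + 9) = -155*(2*(-¼)*9 + 9)/8 = -155*(-9/2 + 9)/8 = -155/8*9/2 = -1395/16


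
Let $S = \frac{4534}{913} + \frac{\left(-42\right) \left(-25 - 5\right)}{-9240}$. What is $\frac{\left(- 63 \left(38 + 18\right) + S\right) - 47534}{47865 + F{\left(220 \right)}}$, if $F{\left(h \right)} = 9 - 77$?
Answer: $- \frac{93230393}{87277322} \approx -1.0682$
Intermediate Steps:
$F{\left(h \right)} = -68$
$S = \frac{8819}{1826}$ ($S = 4534 \cdot \frac{1}{913} + \left(-42\right) \left(-30\right) \left(- \frac{1}{9240}\right) = \frac{4534}{913} + 1260 \left(- \frac{1}{9240}\right) = \frac{4534}{913} - \frac{3}{22} = \frac{8819}{1826} \approx 4.8297$)
$\frac{\left(- 63 \left(38 + 18\right) + S\right) - 47534}{47865 + F{\left(220 \right)}} = \frac{\left(- 63 \left(38 + 18\right) + \frac{8819}{1826}\right) - 47534}{47865 - 68} = \frac{\left(\left(-63\right) 56 + \frac{8819}{1826}\right) - 47534}{47797} = \left(\left(-3528 + \frac{8819}{1826}\right) - 47534\right) \frac{1}{47797} = \left(- \frac{6433309}{1826} - 47534\right) \frac{1}{47797} = \left(- \frac{93230393}{1826}\right) \frac{1}{47797} = - \frac{93230393}{87277322}$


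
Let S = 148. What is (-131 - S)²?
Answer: 77841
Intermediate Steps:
(-131 - S)² = (-131 - 1*148)² = (-131 - 148)² = (-279)² = 77841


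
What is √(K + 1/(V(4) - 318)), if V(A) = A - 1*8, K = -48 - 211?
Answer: I*√26854478/322 ≈ 16.094*I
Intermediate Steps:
K = -259
V(A) = -8 + A (V(A) = A - 8 = -8 + A)
√(K + 1/(V(4) - 318)) = √(-259 + 1/((-8 + 4) - 318)) = √(-259 + 1/(-4 - 318)) = √(-259 + 1/(-322)) = √(-259 - 1/322) = √(-83399/322) = I*√26854478/322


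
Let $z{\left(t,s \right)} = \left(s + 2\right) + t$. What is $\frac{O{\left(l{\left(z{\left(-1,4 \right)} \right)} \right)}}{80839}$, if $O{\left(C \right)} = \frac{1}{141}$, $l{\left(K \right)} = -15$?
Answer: $\frac{1}{11398299} \approx 8.7732 \cdot 10^{-8}$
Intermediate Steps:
$z{\left(t,s \right)} = 2 + s + t$ ($z{\left(t,s \right)} = \left(2 + s\right) + t = 2 + s + t$)
$O{\left(C \right)} = \frac{1}{141}$
$\frac{O{\left(l{\left(z{\left(-1,4 \right)} \right)} \right)}}{80839} = \frac{1}{141 \cdot 80839} = \frac{1}{141} \cdot \frac{1}{80839} = \frac{1}{11398299}$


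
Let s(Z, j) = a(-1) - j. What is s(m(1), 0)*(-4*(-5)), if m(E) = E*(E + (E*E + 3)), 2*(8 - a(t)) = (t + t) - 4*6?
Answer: 420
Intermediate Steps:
a(t) = 20 - t (a(t) = 8 - ((t + t) - 4*6)/2 = 8 - (2*t - 24)/2 = 8 - (-24 + 2*t)/2 = 8 + (12 - t) = 20 - t)
m(E) = E*(3 + E + E²) (m(E) = E*(E + (E² + 3)) = E*(E + (3 + E²)) = E*(3 + E + E²))
s(Z, j) = 21 - j (s(Z, j) = (20 - 1*(-1)) - j = (20 + 1) - j = 21 - j)
s(m(1), 0)*(-4*(-5)) = (21 - 1*0)*(-4*(-5)) = (21 + 0)*20 = 21*20 = 420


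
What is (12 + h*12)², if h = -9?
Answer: 9216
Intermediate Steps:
(12 + h*12)² = (12 - 9*12)² = (12 - 108)² = (-96)² = 9216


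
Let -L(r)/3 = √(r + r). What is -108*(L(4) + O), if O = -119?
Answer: 12852 + 648*√2 ≈ 13768.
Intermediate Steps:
L(r) = -3*√2*√r (L(r) = -3*√(r + r) = -3*√2*√r)
-108*(L(4) + O) = -108*(-3*√2*√4 - 119) = -108*(-3*√2*2 - 119) = -108*(-6*√2 - 119) = -108*(-119 - 6*√2) = 12852 + 648*√2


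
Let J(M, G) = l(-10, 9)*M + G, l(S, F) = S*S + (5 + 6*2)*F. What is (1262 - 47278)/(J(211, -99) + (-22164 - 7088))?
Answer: -1438/751 ≈ -1.9148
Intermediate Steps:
l(S, F) = S² + 17*F (l(S, F) = S² + (5 + 12)*F = S² + 17*F)
J(M, G) = G + 253*M (J(M, G) = ((-10)² + 17*9)*M + G = (100 + 153)*M + G = 253*M + G = G + 253*M)
(1262 - 47278)/(J(211, -99) + (-22164 - 7088)) = (1262 - 47278)/((-99 + 253*211) + (-22164 - 7088)) = -46016/((-99 + 53383) - 29252) = -46016/(53284 - 29252) = -46016/24032 = -46016*1/24032 = -1438/751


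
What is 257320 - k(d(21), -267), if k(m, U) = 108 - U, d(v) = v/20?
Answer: 256945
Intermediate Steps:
d(v) = v/20 (d(v) = v*(1/20) = v/20)
257320 - k(d(21), -267) = 257320 - (108 - 1*(-267)) = 257320 - (108 + 267) = 257320 - 1*375 = 257320 - 375 = 256945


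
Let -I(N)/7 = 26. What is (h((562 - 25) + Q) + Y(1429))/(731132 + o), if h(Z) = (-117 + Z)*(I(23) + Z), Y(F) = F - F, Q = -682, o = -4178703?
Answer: -85674/3447571 ≈ -0.024851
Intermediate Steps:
I(N) = -182 (I(N) = -7*26 = -182)
Y(F) = 0
h(Z) = (-182 + Z)*(-117 + Z) (h(Z) = (-117 + Z)*(-182 + Z) = (-182 + Z)*(-117 + Z))
(h((562 - 25) + Q) + Y(1429))/(731132 + o) = ((21294 + ((562 - 25) - 682)² - 299*((562 - 25) - 682)) + 0)/(731132 - 4178703) = ((21294 + (537 - 682)² - 299*(537 - 682)) + 0)/(-3447571) = ((21294 + (-145)² - 299*(-145)) + 0)*(-1/3447571) = ((21294 + 21025 + 43355) + 0)*(-1/3447571) = (85674 + 0)*(-1/3447571) = 85674*(-1/3447571) = -85674/3447571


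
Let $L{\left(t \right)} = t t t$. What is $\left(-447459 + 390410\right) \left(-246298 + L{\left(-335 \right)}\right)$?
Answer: $2158829602977$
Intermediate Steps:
$L{\left(t \right)} = t^{3}$ ($L{\left(t \right)} = t^{2} t = t^{3}$)
$\left(-447459 + 390410\right) \left(-246298 + L{\left(-335 \right)}\right) = \left(-447459 + 390410\right) \left(-246298 + \left(-335\right)^{3}\right) = - 57049 \left(-246298 - 37595375\right) = \left(-57049\right) \left(-37841673\right) = 2158829602977$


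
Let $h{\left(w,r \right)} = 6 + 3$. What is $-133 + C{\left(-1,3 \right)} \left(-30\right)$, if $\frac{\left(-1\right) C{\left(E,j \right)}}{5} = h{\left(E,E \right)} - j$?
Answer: $767$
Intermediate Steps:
$h{\left(w,r \right)} = 9$
$C{\left(E,j \right)} = -45 + 5 j$ ($C{\left(E,j \right)} = - 5 \left(9 - j\right) = -45 + 5 j$)
$-133 + C{\left(-1,3 \right)} \left(-30\right) = -133 + \left(-45 + 5 \cdot 3\right) \left(-30\right) = -133 + \left(-45 + 15\right) \left(-30\right) = -133 - -900 = -133 + 900 = 767$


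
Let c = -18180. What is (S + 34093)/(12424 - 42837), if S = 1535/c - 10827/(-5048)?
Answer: -156449685085/139554065016 ≈ -1.1211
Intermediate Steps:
S = 9454309/4588632 (S = 1535/(-18180) - 10827/(-5048) = 1535*(-1/18180) - 10827*(-1/5048) = -307/3636 + 10827/5048 = 9454309/4588632 ≈ 2.0604)
(S + 34093)/(12424 - 42837) = (9454309/4588632 + 34093)/(12424 - 42837) = (156449685085/4588632)/(-30413) = (156449685085/4588632)*(-1/30413) = -156449685085/139554065016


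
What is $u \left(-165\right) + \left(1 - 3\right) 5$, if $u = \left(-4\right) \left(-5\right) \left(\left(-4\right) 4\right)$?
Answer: $52790$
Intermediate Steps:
$u = -320$ ($u = 20 \left(-16\right) = -320$)
$u \left(-165\right) + \left(1 - 3\right) 5 = \left(-320\right) \left(-165\right) + \left(1 - 3\right) 5 = 52800 - 10 = 52790$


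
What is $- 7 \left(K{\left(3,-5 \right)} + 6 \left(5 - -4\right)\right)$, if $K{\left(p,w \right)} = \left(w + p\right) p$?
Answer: $-336$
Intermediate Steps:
$K{\left(p,w \right)} = p \left(p + w\right)$ ($K{\left(p,w \right)} = \left(p + w\right) p = p \left(p + w\right)$)
$- 7 \left(K{\left(3,-5 \right)} + 6 \left(5 - -4\right)\right) = - 7 \left(3 \left(3 - 5\right) + 6 \left(5 - -4\right)\right) = - 7 \left(3 \left(-2\right) + 6 \left(5 + 4\right)\right) = - 7 \left(-6 + 6 \cdot 9\right) = - 7 \left(-6 + 54\right) = \left(-7\right) 48 = -336$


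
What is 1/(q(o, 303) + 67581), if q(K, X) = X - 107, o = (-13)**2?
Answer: 1/67777 ≈ 1.4754e-5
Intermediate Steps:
o = 169
q(K, X) = -107 + X
1/(q(o, 303) + 67581) = 1/((-107 + 303) + 67581) = 1/(196 + 67581) = 1/67777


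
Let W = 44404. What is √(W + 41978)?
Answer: 3*√9598 ≈ 293.91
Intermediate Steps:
√(W + 41978) = √(44404 + 41978) = √86382 = 3*√9598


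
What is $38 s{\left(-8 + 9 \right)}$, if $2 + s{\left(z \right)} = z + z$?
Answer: $0$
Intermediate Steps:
$s{\left(z \right)} = -2 + 2 z$ ($s{\left(z \right)} = -2 + \left(z + z\right) = -2 + 2 z$)
$38 s{\left(-8 + 9 \right)} = 38 \left(-2 + 2 \left(-8 + 9\right)\right) = 38 \left(-2 + 2 \cdot 1\right) = 38 \left(-2 + 2\right) = 38 \cdot 0 = 0$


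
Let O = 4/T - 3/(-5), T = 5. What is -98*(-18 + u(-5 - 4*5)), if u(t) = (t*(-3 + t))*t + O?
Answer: 8583134/5 ≈ 1.7166e+6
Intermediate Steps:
O = 7/5 (O = 4/5 - 3/(-5) = 4*(⅕) - 3*(-⅕) = ⅘ + ⅗ = 7/5 ≈ 1.4000)
u(t) = 7/5 + t²*(-3 + t) (u(t) = (t*(-3 + t))*t + 7/5 = t²*(-3 + t) + 7/5 = 7/5 + t²*(-3 + t))
-98*(-18 + u(-5 - 4*5)) = -98*(-18 + (7/5 + (-5 - 4*5)³ - 3*(-5 - 4*5)²)) = -98*(-18 + (7/5 + (-5 - 20)³ - 3*(-5 - 20)²)) = -98*(-18 + (7/5 + (-25)³ - 3*(-25)²)) = -98*(-18 + (7/5 - 15625 - 3*625)) = -98*(-18 + (7/5 - 15625 - 1875)) = -98*(-18 - 87493/5) = -98*(-87583/5) = 8583134/5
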